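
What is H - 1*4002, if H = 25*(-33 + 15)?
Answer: -4452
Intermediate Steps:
H = -450 (H = 25*(-18) = -450)
H - 1*4002 = -450 - 1*4002 = -450 - 4002 = -4452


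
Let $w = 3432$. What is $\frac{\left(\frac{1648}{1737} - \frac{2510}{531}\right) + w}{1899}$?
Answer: $\frac{39037162}{21623913} \approx 1.8053$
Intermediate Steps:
$\frac{\left(\frac{1648}{1737} - \frac{2510}{531}\right) + w}{1899} = \frac{\left(\frac{1648}{1737} - \frac{2510}{531}\right) + 3432}{1899} = \left(\left(1648 \cdot \frac{1}{1737} - \frac{2510}{531}\right) + 3432\right) \frac{1}{1899} = \left(\left(\frac{1648}{1737} - \frac{2510}{531}\right) + 3432\right) \frac{1}{1899} = \left(- \frac{43022}{11387} + 3432\right) \frac{1}{1899} = \frac{39037162}{11387} \cdot \frac{1}{1899} = \frac{39037162}{21623913}$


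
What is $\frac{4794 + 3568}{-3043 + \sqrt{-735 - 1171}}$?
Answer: $- \frac{25445566}{9261755} - \frac{8362 i \sqrt{1906}}{9261755} \approx -2.7474 - 0.039417 i$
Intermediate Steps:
$\frac{4794 + 3568}{-3043 + \sqrt{-735 - 1171}} = \frac{8362}{-3043 + \sqrt{-1906}} = \frac{8362}{-3043 + i \sqrt{1906}}$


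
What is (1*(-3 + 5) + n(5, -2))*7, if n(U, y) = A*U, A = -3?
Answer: -91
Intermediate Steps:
n(U, y) = -3*U
(1*(-3 + 5) + n(5, -2))*7 = (1*(-3 + 5) - 3*5)*7 = (1*2 - 15)*7 = (2 - 15)*7 = -13*7 = -91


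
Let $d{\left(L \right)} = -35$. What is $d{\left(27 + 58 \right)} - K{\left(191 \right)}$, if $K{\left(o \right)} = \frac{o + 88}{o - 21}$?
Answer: $- \frac{6229}{170} \approx -36.641$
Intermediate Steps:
$K{\left(o \right)} = \frac{88 + o}{-21 + o}$
$d{\left(27 + 58 \right)} - K{\left(191 \right)} = -35 - \frac{88 + 191}{-21 + 191} = -35 - \frac{1}{170} \cdot 279 = -35 - \frac{279}{170} = - \frac{6229}{170}$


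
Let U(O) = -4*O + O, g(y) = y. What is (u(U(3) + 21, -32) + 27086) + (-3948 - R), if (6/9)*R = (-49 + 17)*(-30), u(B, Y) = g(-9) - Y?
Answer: 21721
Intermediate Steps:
U(O) = -3*O
u(B, Y) = -9 - Y
R = 1440 (R = 3*((-49 + 17)*(-30))/2 = 3*(-32*(-30))/2 = (3/2)*960 = 1440)
(u(U(3) + 21, -32) + 27086) + (-3948 - R) = ((-9 - 1*(-32)) + 27086) + (-3948 - 1*1440) = ((-9 + 32) + 27086) + (-3948 - 1440) = (23 + 27086) - 5388 = 27109 - 5388 = 21721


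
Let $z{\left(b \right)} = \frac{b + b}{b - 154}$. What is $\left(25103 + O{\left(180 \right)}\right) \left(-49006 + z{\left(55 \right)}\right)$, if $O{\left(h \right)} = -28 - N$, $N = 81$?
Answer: $- \frac{11023953616}{9} \approx -1.2249 \cdot 10^{9}$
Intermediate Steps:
$O{\left(h \right)} = -109$ ($O{\left(h \right)} = -28 - 81 = -109$)
$z{\left(b \right)} = \frac{2 b}{-154 + b}$
$\left(25103 + O{\left(180 \right)}\right) \left(-49006 + z{\left(55 \right)}\right) = \left(25103 - 109\right) \left(-49006 + 2 \cdot 55 \frac{1}{-154 + 55}\right) = 24994 \left(-49006 + 2 \cdot 55 \frac{1}{-99}\right) = 24994 \left(-49006 + 2 \cdot 55 \left(- \frac{1}{99}\right)\right) = 24994 \left(-49006 - \frac{10}{9}\right) = 24994 \left(- \frac{441064}{9}\right) = - \frac{11023953616}{9}$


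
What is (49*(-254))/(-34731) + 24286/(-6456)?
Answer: -127187615/37370556 ≈ -3.4034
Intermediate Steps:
(49*(-254))/(-34731) + 24286/(-6456) = -12446*(-1/34731) + 24286*(-1/6456) = 12446/34731 - 12143/3228 = -127187615/37370556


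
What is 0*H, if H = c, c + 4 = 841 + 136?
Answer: 0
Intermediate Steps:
c = 973 (c = -4 + (841 + 136) = -4 + 977 = 973)
H = 973
0*H = 0*973 = 0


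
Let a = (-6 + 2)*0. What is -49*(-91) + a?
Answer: 4459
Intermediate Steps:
a = 0 (a = -4*0 = 0)
-49*(-91) + a = -49*(-91) + 0 = 4459 + 0 = 4459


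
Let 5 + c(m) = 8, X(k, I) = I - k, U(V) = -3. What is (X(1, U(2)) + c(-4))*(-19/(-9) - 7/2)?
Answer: 25/18 ≈ 1.3889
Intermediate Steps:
c(m) = 3 (c(m) = -5 + 8 = 3)
(X(1, U(2)) + c(-4))*(-19/(-9) - 7/2) = ((-3 - 1*1) + 3)*(-19/(-9) - 7/2) = ((-3 - 1) + 3)*(-19*(-⅑) - 7*½) = (-4 + 3)*(19/9 - 7/2) = -1*(-25/18) = 25/18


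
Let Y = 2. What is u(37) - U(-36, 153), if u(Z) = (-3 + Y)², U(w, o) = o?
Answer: -152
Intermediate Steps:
u(Z) = 1 (u(Z) = (-3 + 2)² = (-1)² = 1)
u(37) - U(-36, 153) = 1 - 1*153 = 1 - 153 = -152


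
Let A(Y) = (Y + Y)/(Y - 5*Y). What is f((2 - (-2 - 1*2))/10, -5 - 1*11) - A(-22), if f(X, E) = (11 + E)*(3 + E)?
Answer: 131/2 ≈ 65.500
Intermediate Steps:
A(Y) = -½ (A(Y) = (2*Y)/((-4*Y)) = (2*Y)*(-1/(4*Y)) = -½)
f(X, E) = (3 + E)*(11 + E)
f((2 - (-2 - 1*2))/10, -5 - 1*11) - A(-22) = (33 + (-5 - 1*11)² + 14*(-5 - 1*11)) - 1*(-½) = (33 + (-5 - 11)² + 14*(-5 - 11)) + ½ = (33 + (-16)² + 14*(-16)) + ½ = (33 + 256 - 224) + ½ = 65 + ½ = 131/2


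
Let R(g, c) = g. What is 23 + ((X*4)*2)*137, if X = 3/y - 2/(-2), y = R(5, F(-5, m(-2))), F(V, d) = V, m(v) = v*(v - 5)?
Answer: 8883/5 ≈ 1776.6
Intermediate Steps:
m(v) = v*(-5 + v)
y = 5
X = 8/5 (X = 3/5 - 2/(-2) = 3*(⅕) - 2*(-½) = ⅗ + 1 = 8/5 ≈ 1.6000)
23 + ((X*4)*2)*137 = 23 + (((8/5)*4)*2)*137 = 23 + ((32/5)*2)*137 = 23 + (64/5)*137 = 23 + 8768/5 = 8883/5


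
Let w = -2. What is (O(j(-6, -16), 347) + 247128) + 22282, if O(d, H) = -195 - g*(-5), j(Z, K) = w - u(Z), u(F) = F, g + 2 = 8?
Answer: 269245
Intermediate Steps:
g = 6 (g = -2 + 8 = 6)
j(Z, K) = -2 - Z
O(d, H) = -165 (O(d, H) = -195 - 6*(-5) = -195 - 1*(-30) = -195 + 30 = -165)
(O(j(-6, -16), 347) + 247128) + 22282 = (-165 + 247128) + 22282 = 246963 + 22282 = 269245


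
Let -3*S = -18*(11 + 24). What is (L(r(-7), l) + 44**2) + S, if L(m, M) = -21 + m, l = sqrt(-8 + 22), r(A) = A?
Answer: 2118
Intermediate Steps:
l = sqrt(14) ≈ 3.7417
S = 210 (S = -(-6)*(11 + 24) = -(-6)*35 = -1/3*(-630) = 210)
(L(r(-7), l) + 44**2) + S = ((-21 - 7) + 44**2) + 210 = (-28 + 1936) + 210 = 1908 + 210 = 2118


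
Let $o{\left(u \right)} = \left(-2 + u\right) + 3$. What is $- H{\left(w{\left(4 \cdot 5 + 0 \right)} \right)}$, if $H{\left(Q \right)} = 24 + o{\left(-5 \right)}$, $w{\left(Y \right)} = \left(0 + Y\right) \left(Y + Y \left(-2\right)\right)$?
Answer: $-20$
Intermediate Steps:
$o{\left(u \right)} = 1 + u$
$w{\left(Y \right)} = - Y^{2}$ ($w{\left(Y \right)} = Y \left(Y - 2 Y\right) = Y \left(- Y\right) = - Y^{2}$)
$H{\left(Q \right)} = 20$ ($H{\left(Q \right)} = 24 + \left(1 - 5\right) = 24 - 4 = 20$)
$- H{\left(w{\left(4 \cdot 5 + 0 \right)} \right)} = \left(-1\right) 20 = -20$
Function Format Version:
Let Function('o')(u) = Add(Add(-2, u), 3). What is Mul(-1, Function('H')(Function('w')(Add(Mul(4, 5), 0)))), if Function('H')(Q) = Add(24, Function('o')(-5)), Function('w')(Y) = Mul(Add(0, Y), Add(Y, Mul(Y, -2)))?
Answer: -20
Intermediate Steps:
Function('o')(u) = Add(1, u)
Function('w')(Y) = Mul(-1, Pow(Y, 2)) (Function('w')(Y) = Mul(Y, Add(Y, Mul(-2, Y))) = Mul(Y, Mul(-1, Y)) = Mul(-1, Pow(Y, 2)))
Function('H')(Q) = 20 (Function('H')(Q) = Add(24, Add(1, -5)) = Add(24, -4) = 20)
Mul(-1, Function('H')(Function('w')(Add(Mul(4, 5), 0)))) = Mul(-1, 20) = -20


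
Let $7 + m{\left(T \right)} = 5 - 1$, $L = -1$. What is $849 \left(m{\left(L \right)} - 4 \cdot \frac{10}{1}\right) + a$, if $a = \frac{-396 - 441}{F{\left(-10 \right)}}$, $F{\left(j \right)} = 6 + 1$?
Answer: $- \frac{256386}{7} \approx -36627.0$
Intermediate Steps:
$m{\left(T \right)} = -3$ ($m{\left(T \right)} = -7 + \left(5 - 1\right) = -7 + 4 = -3$)
$F{\left(j \right)} = 7$
$a = - \frac{837}{7}$ ($a = \frac{-396 - 441}{7} = \left(-396 - 441\right) \frac{1}{7} = \left(-837\right) \frac{1}{7} = - \frac{837}{7} \approx -119.57$)
$849 \left(m{\left(L \right)} - 4 \cdot \frac{10}{1}\right) + a = 849 \left(-3 - 4 \cdot \frac{10}{1}\right) - \frac{837}{7} = 849 \left(-3 - 4 \cdot 10 \cdot 1\right) - \frac{837}{7} = 849 \left(-3 - 40\right) - \frac{837}{7} = 849 \left(-43\right) - \frac{837}{7} = -36507 - \frac{837}{7} = - \frac{256386}{7}$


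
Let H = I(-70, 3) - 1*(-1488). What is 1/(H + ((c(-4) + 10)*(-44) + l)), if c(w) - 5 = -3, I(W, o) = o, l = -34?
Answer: 1/929 ≈ 0.0010764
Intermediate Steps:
c(w) = 2 (c(w) = 5 - 3 = 2)
H = 1491 (H = 3 - 1*(-1488) = 3 + 1488 = 1491)
1/(H + ((c(-4) + 10)*(-44) + l)) = 1/(1491 + ((2 + 10)*(-44) - 34)) = 1/(1491 + (12*(-44) - 34)) = 1/(1491 + (-528 - 34)) = 1/(1491 - 562) = 1/929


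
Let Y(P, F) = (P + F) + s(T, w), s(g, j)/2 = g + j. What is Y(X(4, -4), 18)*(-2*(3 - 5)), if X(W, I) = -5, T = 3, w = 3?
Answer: 100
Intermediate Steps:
s(g, j) = 2*g + 2*j (s(g, j) = 2*(g + j) = 2*g + 2*j)
Y(P, F) = 12 + F + P (Y(P, F) = (P + F) + (2*3 + 2*3) = (F + P) + (6 + 6) = (F + P) + 12 = 12 + F + P)
Y(X(4, -4), 18)*(-2*(3 - 5)) = (12 + 18 - 5)*(-2*(3 - 5)) = 25*(-2*(-2)) = 25*4 = 100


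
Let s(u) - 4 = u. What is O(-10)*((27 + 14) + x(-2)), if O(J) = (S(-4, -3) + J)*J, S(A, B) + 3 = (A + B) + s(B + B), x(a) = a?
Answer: 8580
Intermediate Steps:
s(u) = 4 + u
S(A, B) = 1 + A + 3*B (S(A, B) = -3 + ((A + B) + (4 + (B + B))) = -3 + ((A + B) + (4 + 2*B)) = -3 + (4 + A + 3*B) = 1 + A + 3*B)
O(J) = J*(-12 + J) (O(J) = ((1 - 4 + 3*(-3)) + J)*J = ((1 - 4 - 9) + J)*J = (-12 + J)*J = J*(-12 + J))
O(-10)*((27 + 14) + x(-2)) = (-10*(-12 - 10))*((27 + 14) - 2) = (-10*(-22))*(41 - 2) = 220*39 = 8580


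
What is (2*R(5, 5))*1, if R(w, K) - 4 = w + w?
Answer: 28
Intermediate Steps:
R(w, K) = 4 + 2*w (R(w, K) = 4 + (w + w) = 4 + 2*w)
(2*R(5, 5))*1 = (2*(4 + 2*5))*1 = (2*(4 + 10))*1 = (2*14)*1 = 28*1 = 28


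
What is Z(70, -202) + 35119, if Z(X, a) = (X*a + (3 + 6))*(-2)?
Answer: 63381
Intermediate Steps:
Z(X, a) = -18 - 2*X*a (Z(X, a) = (X*a + 9)*(-2) = (9 + X*a)*(-2) = -18 - 2*X*a)
Z(70, -202) + 35119 = (-18 - 2*70*(-202)) + 35119 = (-18 + 28280) + 35119 = 28262 + 35119 = 63381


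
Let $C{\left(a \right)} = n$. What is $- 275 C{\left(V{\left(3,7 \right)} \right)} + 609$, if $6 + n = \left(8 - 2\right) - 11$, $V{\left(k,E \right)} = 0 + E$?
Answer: $3634$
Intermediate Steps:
$V{\left(k,E \right)} = E$
$n = -11$ ($n = -6 + \left(\left(8 - 2\right) - 11\right) = -6 + \left(6 - 11\right) = -6 - 5 = -11$)
$C{\left(a \right)} = -11$
$- 275 C{\left(V{\left(3,7 \right)} \right)} + 609 = \left(-275\right) \left(-11\right) + 609 = 3025 + 609 = 3634$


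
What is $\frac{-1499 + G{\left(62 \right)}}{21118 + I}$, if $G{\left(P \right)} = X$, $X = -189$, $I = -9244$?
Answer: $- \frac{844}{5937} \approx -0.14216$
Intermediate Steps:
$G{\left(P \right)} = -189$
$\frac{-1499 + G{\left(62 \right)}}{21118 + I} = \frac{-1499 - 189}{21118 - 9244} = - \frac{1688}{11874} = \left(-1688\right) \frac{1}{11874} = - \frac{844}{5937}$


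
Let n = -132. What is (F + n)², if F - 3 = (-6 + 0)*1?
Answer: 18225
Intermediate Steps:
F = -3 (F = 3 + (-6 + 0)*1 = 3 - 6*1 = 3 - 6 = -3)
(F + n)² = (-3 - 132)² = (-135)² = 18225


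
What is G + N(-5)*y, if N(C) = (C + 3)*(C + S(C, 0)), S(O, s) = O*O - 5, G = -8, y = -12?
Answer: 352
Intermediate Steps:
S(O, s) = -5 + O**2 (S(O, s) = O**2 - 5 = -5 + O**2)
N(C) = (3 + C)*(-5 + C + C**2) (N(C) = (C + 3)*(C + (-5 + C**2)) = (3 + C)*(-5 + C + C**2))
G + N(-5)*y = -8 + (-15 + (-5)**3 - 2*(-5) + 4*(-5)**2)*(-12) = -8 + (-15 - 125 + 10 + 4*25)*(-12) = -8 + (-15 - 125 + 10 + 100)*(-12) = -8 - 30*(-12) = -8 + 360 = 352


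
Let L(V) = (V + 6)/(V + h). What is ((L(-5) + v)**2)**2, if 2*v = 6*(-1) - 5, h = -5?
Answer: 614656/625 ≈ 983.45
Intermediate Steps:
v = -11/2 (v = (6*(-1) - 5)/2 = (-6 - 5)/2 = (1/2)*(-11) = -11/2 ≈ -5.5000)
L(V) = (6 + V)/(-5 + V) (L(V) = (V + 6)/(V - 5) = (6 + V)/(-5 + V))
((L(-5) + v)**2)**2 = (((6 - 5)/(-5 - 5) - 11/2)**2)**2 = ((1/(-10) - 11/2)**2)**2 = ((-1/10*1 - 11/2)**2)**2 = ((-1/10 - 11/2)**2)**2 = ((-28/5)**2)**2 = (784/25)**2 = 614656/625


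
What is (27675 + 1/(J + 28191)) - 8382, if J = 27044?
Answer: 1065648856/55235 ≈ 19293.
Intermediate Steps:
(27675 + 1/(J + 28191)) - 8382 = (27675 + 1/(27044 + 28191)) - 8382 = (27675 + 1/55235) - 8382 = 1528628626/55235 - 8382 = 1065648856/55235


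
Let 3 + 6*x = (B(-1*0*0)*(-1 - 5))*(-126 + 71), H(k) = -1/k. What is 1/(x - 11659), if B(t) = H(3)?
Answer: -6/70067 ≈ -8.5632e-5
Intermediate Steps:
B(t) = -⅓ (B(t) = -1/3 = -1*⅓ = -⅓)
x = -113/6 (x = -½ + ((-(-1 - 5)/3)*(-126 + 71))/6 = -½ + (-⅓*(-6)*(-55))/6 = -½ + (2*(-55))/6 = -½ + (⅙)*(-110) = -½ - 55/3 = -113/6 ≈ -18.833)
1/(x - 11659) = 1/(-113/6 - 11659) = 1/(-70067/6) = -6/70067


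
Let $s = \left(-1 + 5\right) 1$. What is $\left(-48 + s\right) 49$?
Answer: $-2156$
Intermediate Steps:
$s = 4$ ($s = 4 \cdot 1 = 4$)
$\left(-48 + s\right) 49 = \left(-48 + 4\right) 49 = \left(-44\right) 49 = -2156$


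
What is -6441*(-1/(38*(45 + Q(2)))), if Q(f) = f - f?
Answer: 113/30 ≈ 3.7667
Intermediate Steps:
Q(f) = 0
-6441*(-1/(38*(45 + Q(2)))) = -6441*(-1/(38*(45 + 0))) = -6441/((-38*45)) = -6441/(-1710) = -6441*(-1/1710) = 113/30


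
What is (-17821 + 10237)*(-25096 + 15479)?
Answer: 72935328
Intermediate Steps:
(-17821 + 10237)*(-25096 + 15479) = -7584*(-9617) = 72935328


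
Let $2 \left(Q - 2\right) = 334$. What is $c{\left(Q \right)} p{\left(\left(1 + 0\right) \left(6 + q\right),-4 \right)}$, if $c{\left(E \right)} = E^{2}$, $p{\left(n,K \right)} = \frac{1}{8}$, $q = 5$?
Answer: $\frac{28561}{8} \approx 3570.1$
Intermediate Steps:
$Q = 169$ ($Q = 2 + \frac{1}{2} \cdot 334 = 2 + 167 = 169$)
$p{\left(n,K \right)} = \frac{1}{8}$
$c{\left(Q \right)} p{\left(\left(1 + 0\right) \left(6 + q\right),-4 \right)} = 169^{2} \cdot \frac{1}{8} = 28561 \cdot \frac{1}{8} = \frac{28561}{8}$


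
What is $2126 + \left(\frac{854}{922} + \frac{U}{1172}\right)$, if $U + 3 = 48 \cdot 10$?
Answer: $\frac{1149381133}{540292} \approx 2127.3$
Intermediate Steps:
$U = 477$ ($U = -3 + 48 \cdot 10 = -3 + 480 = 477$)
$2126 + \left(\frac{854}{922} + \frac{U}{1172}\right) = 2126 + \left(\frac{854}{922} + \frac{477}{1172}\right) = 2126 + \left(854 \cdot \frac{1}{922} + 477 \cdot \frac{1}{1172}\right) = 2126 + \left(\frac{427}{461} + \frac{477}{1172}\right) = 2126 + \frac{720341}{540292} = \frac{1149381133}{540292}$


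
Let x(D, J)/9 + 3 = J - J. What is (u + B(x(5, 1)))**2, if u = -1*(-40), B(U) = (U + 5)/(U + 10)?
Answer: 492804/289 ≈ 1705.2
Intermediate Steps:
x(D, J) = -27 (x(D, J) = -27 + 9*(J - J) = -27 + 9*0 = -27 + 0 = -27)
B(U) = (5 + U)/(10 + U)
u = 40
(u + B(x(5, 1)))**2 = (40 + (5 - 27)/(10 - 27))**2 = (40 - 22/(-17))**2 = (40 - 1/17*(-22))**2 = (40 + 22/17)**2 = (702/17)**2 = 492804/289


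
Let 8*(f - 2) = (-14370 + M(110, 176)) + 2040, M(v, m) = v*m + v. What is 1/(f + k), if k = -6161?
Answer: -2/10533 ≈ -0.00018988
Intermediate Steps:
M(v, m) = v + m*v (M(v, m) = m*v + v = v + m*v)
f = 1789/2 (f = 2 + ((-14370 + 110*(1 + 176)) + 2040)/8 = 2 + ((-14370 + 110*177) + 2040)/8 = 2 + ((-14370 + 19470) + 2040)/8 = 2 + (5100 + 2040)/8 = 2 + (⅛)*7140 = 2 + 1785/2 = 1789/2 ≈ 894.50)
1/(f + k) = 1/(1789/2 - 6161) = 1/(-10533/2) = -2/10533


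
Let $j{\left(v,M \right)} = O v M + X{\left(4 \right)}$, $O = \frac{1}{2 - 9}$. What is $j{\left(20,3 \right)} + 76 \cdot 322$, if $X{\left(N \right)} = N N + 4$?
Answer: $\frac{171384}{7} \approx 24483.0$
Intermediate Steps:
$O = - \frac{1}{7}$ ($O = \frac{1}{-7} = - \frac{1}{7} \approx -0.14286$)
$X{\left(N \right)} = 4 + N^{2}$ ($X{\left(N \right)} = N^{2} + 4 = 4 + N^{2}$)
$j{\left(v,M \right)} = 20 - \frac{M v}{7}$ ($j{\left(v,M \right)} = - \frac{v}{7} M + \left(4 + 4^{2}\right) = - \frac{M v}{7} + \left(4 + 16\right) = - \frac{M v}{7} + 20 = 20 - \frac{M v}{7}$)
$j{\left(20,3 \right)} + 76 \cdot 322 = \left(20 - \frac{3}{7} \cdot 20\right) + 76 \cdot 322 = \left(20 - \frac{60}{7}\right) + 24472 = \frac{80}{7} + 24472 = \frac{171384}{7}$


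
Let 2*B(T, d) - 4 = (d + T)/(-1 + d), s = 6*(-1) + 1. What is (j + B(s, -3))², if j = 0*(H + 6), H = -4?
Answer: 9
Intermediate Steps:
s = -5 (s = -6 + 1 = -5)
j = 0 (j = 0*(-4 + 6) = 0*2 = 0)
B(T, d) = 2 + (T + d)/(2*(-1 + d)) (B(T, d) = 2 + ((d + T)/(-1 + d))/2 = 2 + ((T + d)/(-1 + d))/2 = 2 + (T + d)/(2*(-1 + d)))
(j + B(s, -3))² = (0 + (-4 - 5 + 5*(-3))/(2*(-1 - 3)))² = (0 + (½)*(-4 - 5 - 15)/(-4))² = (0 + (½)*(-¼)*(-24))² = (0 + 3)² = 3² = 9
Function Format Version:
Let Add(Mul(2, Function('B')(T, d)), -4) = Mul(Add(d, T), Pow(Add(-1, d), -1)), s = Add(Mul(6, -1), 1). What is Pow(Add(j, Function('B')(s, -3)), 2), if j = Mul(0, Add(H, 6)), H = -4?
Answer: 9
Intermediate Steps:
s = -5 (s = Add(-6, 1) = -5)
j = 0 (j = Mul(0, Add(-4, 6)) = Mul(0, 2) = 0)
Function('B')(T, d) = Add(2, Mul(Rational(1, 2), Pow(Add(-1, d), -1), Add(T, d))) (Function('B')(T, d) = Add(2, Mul(Rational(1, 2), Mul(Add(d, T), Pow(Add(-1, d), -1)))) = Add(2, Mul(Rational(1, 2), Mul(Add(T, d), Pow(Add(-1, d), -1)))) = Add(2, Mul(Rational(1, 2), Mul(Pow(Add(-1, d), -1), Add(T, d)))) = Add(2, Mul(Rational(1, 2), Pow(Add(-1, d), -1), Add(T, d))))
Pow(Add(j, Function('B')(s, -3)), 2) = Pow(Add(0, Mul(Rational(1, 2), Pow(Add(-1, -3), -1), Add(-4, -5, Mul(5, -3)))), 2) = Pow(Add(0, Mul(Rational(1, 2), Pow(-4, -1), Add(-4, -5, -15))), 2) = Pow(Add(0, Mul(Rational(1, 2), Rational(-1, 4), -24)), 2) = Pow(Add(0, 3), 2) = Pow(3, 2) = 9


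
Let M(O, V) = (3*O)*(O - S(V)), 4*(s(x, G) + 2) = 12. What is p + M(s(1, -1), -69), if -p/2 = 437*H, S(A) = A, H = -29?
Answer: 25556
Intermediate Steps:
s(x, G) = 1 (s(x, G) = -2 + (¼)*12 = -2 + 3 = 1)
p = 25346 (p = -874*(-29) = -2*(-12673) = 25346)
M(O, V) = 3*O*(O - V) (M(O, V) = (3*O)*(O - V) = 3*O*(O - V))
p + M(s(1, -1), -69) = 25346 + 3*1*(1 - 1*(-69)) = 25346 + 3*1*(1 + 69) = 25346 + 3*1*70 = 25346 + 210 = 25556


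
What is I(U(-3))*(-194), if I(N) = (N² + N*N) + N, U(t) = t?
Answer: -2910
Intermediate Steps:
I(N) = N + 2*N² (I(N) = (N² + N²) + N = 2*N² + N = N + 2*N²)
I(U(-3))*(-194) = -3*(1 + 2*(-3))*(-194) = -3*(1 - 6)*(-194) = -3*(-5)*(-194) = 15*(-194) = -2910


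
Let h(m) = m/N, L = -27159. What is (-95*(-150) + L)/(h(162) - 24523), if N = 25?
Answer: 322725/612913 ≈ 0.52654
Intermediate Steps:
h(m) = m/25
(-95*(-150) + L)/(h(162) - 24523) = (-95*(-150) - 27159)/((1/25)*162 - 24523) = (14250 - 27159)/(162/25 - 24523) = -12909/(-612913/25) = -12909*(-25/612913) = 322725/612913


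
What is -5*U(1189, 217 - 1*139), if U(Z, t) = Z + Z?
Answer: -11890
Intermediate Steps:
U(Z, t) = 2*Z
-5*U(1189, 217 - 1*139) = -10*1189 = -5*2378 = -11890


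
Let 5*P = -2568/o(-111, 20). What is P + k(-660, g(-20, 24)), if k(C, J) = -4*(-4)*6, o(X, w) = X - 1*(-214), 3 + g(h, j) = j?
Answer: 46872/515 ≈ 91.014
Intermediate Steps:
g(h, j) = -3 + j
o(X, w) = 214 + X (o(X, w) = X + 214 = 214 + X)
k(C, J) = 96 (k(C, J) = 16*6 = 96)
P = -2568/515 (P = (-2568/(214 - 111))/5 = (-2568/103)/5 = (-2568*1/103)/5 = (⅕)*(-2568/103) = -2568/515 ≈ -4.9864)
P + k(-660, g(-20, 24)) = -2568/515 + 96 = 46872/515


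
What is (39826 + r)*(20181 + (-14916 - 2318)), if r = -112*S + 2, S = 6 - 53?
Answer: 132886124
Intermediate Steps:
S = -47
r = 5266 (r = -112*(-47) + 2 = 5264 + 2 = 5266)
(39826 + r)*(20181 + (-14916 - 2318)) = (39826 + 5266)*(20181 + (-14916 - 2318)) = 45092*(20181 - 17234) = 45092*2947 = 132886124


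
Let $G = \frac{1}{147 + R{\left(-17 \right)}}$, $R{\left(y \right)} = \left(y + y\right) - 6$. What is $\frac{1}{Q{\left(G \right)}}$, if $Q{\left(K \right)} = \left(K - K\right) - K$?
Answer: $-107$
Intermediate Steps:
$R{\left(y \right)} = -6 + 2 y$ ($R{\left(y \right)} = 2 y - 6 = -6 + 2 y$)
$G = \frac{1}{107}$ ($G = \frac{1}{147 + \left(-6 + 2 \left(-17\right)\right)} = \frac{1}{147 - 40} = \frac{1}{107} \approx 0.0093458$)
$Q{\left(K \right)} = - K$ ($Q{\left(K \right)} = 0 - K = - K$)
$\frac{1}{Q{\left(G \right)}} = \frac{1}{\left(-1\right) \frac{1}{107}} = \frac{1}{- \frac{1}{107}} = -107$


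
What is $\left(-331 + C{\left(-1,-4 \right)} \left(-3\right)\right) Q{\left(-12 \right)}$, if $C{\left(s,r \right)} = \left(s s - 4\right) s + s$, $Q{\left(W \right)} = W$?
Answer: $4044$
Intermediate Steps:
$C{\left(s,r \right)} = s + s \left(-4 + s^{2}\right)$ ($C{\left(s,r \right)} = \left(s^{2} - 4\right) s + s = \left(-4 + s^{2}\right) s + s = s \left(-4 + s^{2}\right) + s = s + s \left(-4 + s^{2}\right)$)
$\left(-331 + C{\left(-1,-4 \right)} \left(-3\right)\right) Q{\left(-12 \right)} = \left(-331 + - (-3 + \left(-1\right)^{2}) \left(-3\right)\right) \left(-12\right) = \left(-331 + - (-3 + 1) \left(-3\right)\right) \left(-12\right) = \left(-331 + \left(-1\right) \left(-2\right) \left(-3\right)\right) \left(-12\right) = \left(-331 + 2 \left(-3\right)\right) \left(-12\right) = \left(-331 - 6\right) \left(-12\right) = \left(-337\right) \left(-12\right) = 4044$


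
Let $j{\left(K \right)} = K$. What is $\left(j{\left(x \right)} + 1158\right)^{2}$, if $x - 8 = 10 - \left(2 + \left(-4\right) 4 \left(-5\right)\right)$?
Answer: $1196836$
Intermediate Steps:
$x = -64$ ($x = 8 + \left(10 - \left(2 + \left(-4\right) 4 \left(-5\right)\right)\right) = 8 + \left(10 - \left(2 - -80\right)\right) = 8 + \left(10 - \left(2 + 80\right)\right) = 8 + \left(10 - 82\right) = 8 - 72 = -64$)
$\left(j{\left(x \right)} + 1158\right)^{2} = \left(-64 + 1158\right)^{2} = 1094^{2} = 1196836$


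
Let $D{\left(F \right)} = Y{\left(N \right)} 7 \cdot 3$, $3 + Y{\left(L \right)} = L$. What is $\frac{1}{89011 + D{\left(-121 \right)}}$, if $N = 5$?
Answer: $\frac{1}{89053} \approx 1.1229 \cdot 10^{-5}$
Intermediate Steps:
$Y{\left(L \right)} = -3 + L$
$D{\left(F \right)} = 42$ ($D{\left(F \right)} = \left(-3 + 5\right) 7 \cdot 3 = 2 \cdot 7 \cdot 3 = 14 \cdot 3 = 42$)
$\frac{1}{89011 + D{\left(-121 \right)}} = \frac{1}{89011 + 42} = \frac{1}{89053}$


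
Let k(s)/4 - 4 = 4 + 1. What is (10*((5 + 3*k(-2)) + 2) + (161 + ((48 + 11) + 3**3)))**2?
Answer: 1951609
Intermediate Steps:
k(s) = 36 (k(s) = 16 + 4*(4 + 1) = 16 + 4*5 = 16 + 20 = 36)
(10*((5 + 3*k(-2)) + 2) + (161 + ((48 + 11) + 3**3)))**2 = (10*((5 + 3*36) + 2) + (161 + ((48 + 11) + 3**3)))**2 = (10*((5 + 108) + 2) + (161 + (59 + 27)))**2 = (10*(113 + 2) + (161 + 86))**2 = (10*115 + 247)**2 = (1150 + 247)**2 = 1397**2 = 1951609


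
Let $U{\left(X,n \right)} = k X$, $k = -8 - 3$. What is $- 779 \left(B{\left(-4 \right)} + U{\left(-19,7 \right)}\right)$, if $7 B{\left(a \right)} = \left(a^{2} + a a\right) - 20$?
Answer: $- \frac{1149025}{7} \approx -1.6415 \cdot 10^{5}$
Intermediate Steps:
$k = -11$
$U{\left(X,n \right)} = - 11 X$
$B{\left(a \right)} = - \frac{20}{7} + \frac{2 a^{2}}{7}$ ($B{\left(a \right)} = \frac{\left(a^{2} + a a\right) - 20}{7} = \frac{\left(a^{2} + a^{2}\right) - 20}{7} = \frac{2 a^{2} - 20}{7} = \frac{-20 + 2 a^{2}}{7} = - \frac{20}{7} + \frac{2 a^{2}}{7}$)
$- 779 \left(B{\left(-4 \right)} + U{\left(-19,7 \right)}\right) = - 779 \left(\left(- \frac{20}{7} + \frac{2 \left(-4\right)^{2}}{7}\right) - -209\right) = - 779 \left(\left(- \frac{20}{7} + \frac{2}{7} \cdot 16\right) + 209\right) = - 779 \left(\left(- \frac{20}{7} + \frac{32}{7}\right) + 209\right) = - 779 \left(\frac{12}{7} + 209\right) = \left(-779\right) \frac{1475}{7} = - \frac{1149025}{7}$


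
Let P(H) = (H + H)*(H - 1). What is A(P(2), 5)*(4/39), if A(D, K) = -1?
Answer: -4/39 ≈ -0.10256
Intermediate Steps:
P(H) = 2*H*(-1 + H) (P(H) = (2*H)*(-1 + H) = 2*H*(-1 + H))
A(P(2), 5)*(4/39) = -4/39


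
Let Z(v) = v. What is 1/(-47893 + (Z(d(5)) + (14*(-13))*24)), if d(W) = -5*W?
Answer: -1/52286 ≈ -1.9126e-5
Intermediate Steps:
1/(-47893 + (Z(d(5)) + (14*(-13))*24)) = 1/(-47893 + (-5*5 + (14*(-13))*24)) = 1/(-47893 + (-25 - 182*24)) = 1/(-47893 + (-25 - 4368)) = 1/(-47893 - 4393) = 1/(-52286) = -1/52286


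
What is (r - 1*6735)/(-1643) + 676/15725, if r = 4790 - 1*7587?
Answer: 151001368/25836175 ≈ 5.8446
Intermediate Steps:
r = -2797 (r = 4790 - 7587 = -2797)
(r - 1*6735)/(-1643) + 676/15725 = (-2797 - 1*6735)/(-1643) + 676/15725 = (-2797 - 6735)*(-1/1643) + 676*(1/15725) = -9532*(-1/1643) + 676/15725 = 9532/1643 + 676/15725 = 151001368/25836175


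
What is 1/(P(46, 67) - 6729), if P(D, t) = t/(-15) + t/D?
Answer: -690/4645087 ≈ -0.00014854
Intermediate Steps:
P(D, t) = -t/15 + t/D (P(D, t) = t*(-1/15) + t/D = -t/15 + t/D)
1/(P(46, 67) - 6729) = 1/((-1/15*67 + 67/46) - 6729) = 1/((-67/15 + 67*(1/46)) - 6729) = 1/((-67/15 + 67/46) - 6729) = 1/(-2077/690 - 6729) = 1/(-4645087/690) = -690/4645087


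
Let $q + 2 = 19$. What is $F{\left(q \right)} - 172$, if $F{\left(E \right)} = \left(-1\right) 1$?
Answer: $-173$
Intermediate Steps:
$q = 17$ ($q = -2 + 19 = 17$)
$F{\left(E \right)} = -1$
$F{\left(q \right)} - 172 = -1 - 172 = -173$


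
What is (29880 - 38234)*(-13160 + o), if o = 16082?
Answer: -24410388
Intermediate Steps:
(29880 - 38234)*(-13160 + o) = (29880 - 38234)*(-13160 + 16082) = -8354*2922 = -24410388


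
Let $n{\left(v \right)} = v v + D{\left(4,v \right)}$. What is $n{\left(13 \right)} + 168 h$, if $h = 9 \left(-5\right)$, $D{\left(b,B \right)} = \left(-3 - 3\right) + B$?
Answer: $-7384$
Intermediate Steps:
$D{\left(b,B \right)} = -6 + B$
$h = -45$
$n{\left(v \right)} = -6 + v + v^{2}$ ($n{\left(v \right)} = v v + \left(-6 + v\right) = v^{2} + \left(-6 + v\right) = -6 + v + v^{2}$)
$n{\left(13 \right)} + 168 h = \left(-6 + 13 + 13^{2}\right) + 168 \left(-45\right) = \left(-6 + 13 + 169\right) - 7560 = 176 - 7560 = -7384$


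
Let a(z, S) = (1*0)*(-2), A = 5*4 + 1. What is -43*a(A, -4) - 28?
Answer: -28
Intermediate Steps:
A = 21 (A = 20 + 1 = 21)
a(z, S) = 0 (a(z, S) = 0*(-2) = 0)
-43*a(A, -4) - 28 = -43*0 - 28 = 0 - 28 = -28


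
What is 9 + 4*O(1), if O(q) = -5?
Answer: -11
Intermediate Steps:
9 + 4*O(1) = 9 + 4*(-5) = 9 - 20 = -11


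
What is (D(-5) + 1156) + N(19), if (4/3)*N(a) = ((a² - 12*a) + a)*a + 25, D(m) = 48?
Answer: 13555/4 ≈ 3388.8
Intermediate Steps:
N(a) = 75/4 + 3*a*(a² - 11*a)/4 (N(a) = 3*(((a² - 12*a) + a)*a + 25)/4 = 3*((a² - 11*a)*a + 25)/4 = 3*(a*(a² - 11*a) + 25)/4 = 3*(25 + a*(a² - 11*a))/4 = 75/4 + 3*a*(a² - 11*a)/4)
(D(-5) + 1156) + N(19) = (48 + 1156) + (75/4 - 33/4*19² + (¾)*19³) = 1204 + (75/4 - 33/4*361 + (¾)*6859) = 1204 + (75/4 - 11913/4 + 20577/4) = 1204 + 8739/4 = 13555/4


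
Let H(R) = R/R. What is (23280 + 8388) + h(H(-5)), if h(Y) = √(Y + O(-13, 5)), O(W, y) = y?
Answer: 31668 + √6 ≈ 31670.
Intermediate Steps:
H(R) = 1
h(Y) = √(5 + Y) (h(Y) = √(Y + 5) = √(5 + Y))
(23280 + 8388) + h(H(-5)) = (23280 + 8388) + √(5 + 1) = 31668 + √6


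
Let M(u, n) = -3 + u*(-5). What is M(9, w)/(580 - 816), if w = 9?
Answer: 12/59 ≈ 0.20339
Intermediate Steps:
M(u, n) = -3 - 5*u
M(9, w)/(580 - 816) = (-3 - 5*9)/(580 - 816) = (-3 - 45)/(-236) = -48*(-1/236) = 12/59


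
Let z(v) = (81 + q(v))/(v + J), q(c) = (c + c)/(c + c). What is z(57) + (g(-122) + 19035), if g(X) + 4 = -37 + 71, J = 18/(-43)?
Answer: 46388671/2433 ≈ 19066.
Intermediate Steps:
J = -18/43 (J = 18*(-1/43) = -18/43 ≈ -0.41860)
q(c) = 1 (q(c) = (2*c)/((2*c)) = (2*c)*(1/(2*c)) = 1)
g(X) = 30 (g(X) = -4 + (-37 + 71) = -4 + 34 = 30)
z(v) = 82/(-18/43 + v) (z(v) = (81 + 1)/(v - 18/43) = 82/(-18/43 + v))
z(57) + (g(-122) + 19035) = 3526/(-18 + 43*57) + (30 + 19035) = 3526/(-18 + 2451) + 19065 = 3526/2433 + 19065 = 46388671/2433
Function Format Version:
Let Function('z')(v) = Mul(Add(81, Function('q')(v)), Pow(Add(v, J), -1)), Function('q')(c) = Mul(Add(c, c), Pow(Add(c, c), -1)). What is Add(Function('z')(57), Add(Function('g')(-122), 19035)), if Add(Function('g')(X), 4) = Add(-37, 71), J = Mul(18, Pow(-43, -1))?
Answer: Rational(46388671, 2433) ≈ 19066.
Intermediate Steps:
J = Rational(-18, 43) (J = Mul(18, Rational(-1, 43)) = Rational(-18, 43) ≈ -0.41860)
Function('q')(c) = 1 (Function('q')(c) = Mul(Mul(2, c), Pow(Mul(2, c), -1)) = Mul(Mul(2, c), Mul(Rational(1, 2), Pow(c, -1))) = 1)
Function('g')(X) = 30 (Function('g')(X) = Add(-4, Add(-37, 71)) = Add(-4, 34) = 30)
Function('z')(v) = Mul(82, Pow(Add(Rational(-18, 43), v), -1)) (Function('z')(v) = Mul(Add(81, 1), Pow(Add(v, Rational(-18, 43)), -1)) = Mul(82, Pow(Add(Rational(-18, 43), v), -1)))
Add(Function('z')(57), Add(Function('g')(-122), 19035)) = Add(Mul(3526, Pow(Add(-18, Mul(43, 57)), -1)), Add(30, 19035)) = Add(Mul(3526, Pow(Add(-18, 2451), -1)), 19065) = Add(Mul(3526, Pow(2433, -1)), 19065) = Add(Mul(3526, Rational(1, 2433)), 19065) = Add(Rational(3526, 2433), 19065) = Rational(46388671, 2433)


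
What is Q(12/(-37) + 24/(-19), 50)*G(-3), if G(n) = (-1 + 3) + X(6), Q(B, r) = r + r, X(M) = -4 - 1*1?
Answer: -300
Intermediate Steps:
X(M) = -5 (X(M) = -4 - 1 = -5)
Q(B, r) = 2*r
G(n) = -3 (G(n) = (-1 + 3) - 5 = 2 - 5 = -3)
Q(12/(-37) + 24/(-19), 50)*G(-3) = (2*50)*(-3) = 100*(-3) = -300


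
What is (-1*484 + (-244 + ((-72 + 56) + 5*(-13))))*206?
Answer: -166654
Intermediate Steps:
(-1*484 + (-244 + ((-72 + 56) + 5*(-13))))*206 = (-484 + (-244 + (-16 - 65)))*206 = (-484 + (-244 - 81))*206 = (-484 - 325)*206 = -809*206 = -166654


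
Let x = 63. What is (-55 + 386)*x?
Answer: 20853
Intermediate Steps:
(-55 + 386)*x = (-55 + 386)*63 = 331*63 = 20853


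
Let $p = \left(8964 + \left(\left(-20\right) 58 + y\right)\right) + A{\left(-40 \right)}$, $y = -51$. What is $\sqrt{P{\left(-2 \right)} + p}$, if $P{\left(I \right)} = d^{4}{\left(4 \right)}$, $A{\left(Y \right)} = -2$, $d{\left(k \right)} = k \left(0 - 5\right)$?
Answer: $9 \sqrt{2071} \approx 409.57$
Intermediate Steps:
$d{\left(k \right)} = - 5 k$ ($d{\left(k \right)} = k \left(-5\right) = - 5 k$)
$P{\left(I \right)} = 160000$ ($P{\left(I \right)} = \left(\left(-5\right) 4\right)^{4} = \left(-20\right)^{4} = 160000$)
$p = 7751$ ($p = \left(8964 - 1211\right) - 2 = 7753 - 2 = 7751$)
$\sqrt{P{\left(-2 \right)} + p} = \sqrt{160000 + 7751} = \sqrt{167751} = 9 \sqrt{2071}$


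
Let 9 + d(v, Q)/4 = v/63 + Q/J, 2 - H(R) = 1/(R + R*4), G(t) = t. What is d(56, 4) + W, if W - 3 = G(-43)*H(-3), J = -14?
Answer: -37628/315 ≈ -119.45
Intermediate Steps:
H(R) = 2 - 1/(5*R) (H(R) = 2 - 1/(R + R*4) = 2 - 1/(R + 4*R) = 2 - 1/(5*R))
d(v, Q) = -36 - 2*Q/7 + 4*v/63 (d(v, Q) = -36 + 4*(v/63 + Q/(-14)) = -36 + 4*(v*(1/63) + Q*(-1/14)) = -36 + 4*(v/63 - Q/14) = -36 + 4*(-Q/14 + v/63) = -36 + (-2*Q/7 + 4*v/63) = -36 - 2*Q/7 + 4*v/63)
W = -1288/15 (W = 3 - 43*(2 - ⅕/(-3)) = 3 - 43*(2 - ⅕*(-⅓)) = 3 - 43*(2 + 1/15) = 3 - 43*31/15 = 3 - 1333/15 = -1288/15 ≈ -85.867)
d(56, 4) + W = (-36 - 2/7*4 + (4/63)*56) - 1288/15 = (-36 - 8/7 + 32/9) - 1288/15 = -2116/63 - 1288/15 = -37628/315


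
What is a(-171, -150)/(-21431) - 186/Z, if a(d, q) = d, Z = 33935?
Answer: 1816719/727260985 ≈ 0.0024980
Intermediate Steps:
a(-171, -150)/(-21431) - 186/Z = -171/(-21431) - 186/33935 = -171*(-1/21431) - 186*1/33935 = 171/21431 - 186/33935 = 1816719/727260985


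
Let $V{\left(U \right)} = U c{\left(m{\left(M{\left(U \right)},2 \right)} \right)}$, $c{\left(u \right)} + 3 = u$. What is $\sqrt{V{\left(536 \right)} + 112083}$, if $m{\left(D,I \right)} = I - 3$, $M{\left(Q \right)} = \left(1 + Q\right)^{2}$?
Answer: $\sqrt{109939} \approx 331.57$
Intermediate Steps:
$m{\left(D,I \right)} = -3 + I$
$c{\left(u \right)} = -3 + u$
$V{\left(U \right)} = - 4 U$ ($V{\left(U \right)} = U \left(-3 + \left(-3 + 2\right)\right) = U \left(-3 - 1\right) = U \left(-4\right) = - 4 U$)
$\sqrt{V{\left(536 \right)} + 112083} = \sqrt{\left(-4\right) 536 + 112083} = \sqrt{-2144 + 112083} = \sqrt{109939}$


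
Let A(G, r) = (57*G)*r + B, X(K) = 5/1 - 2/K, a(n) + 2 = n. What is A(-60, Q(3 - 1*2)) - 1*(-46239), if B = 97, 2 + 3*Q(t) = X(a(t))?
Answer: 40636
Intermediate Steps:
a(n) = -2 + n
X(K) = 5 - 2/K (X(K) = 5*1 - 2/K = 5 - 2/K)
Q(t) = 1 - 2/(3*(-2 + t)) (Q(t) = -⅔ + (5 - 2/(-2 + t))/3 = -⅔ + (5/3 - 2/(3*(-2 + t))) = 1 - 2/(3*(-2 + t)))
A(G, r) = 97 + 57*G*r (A(G, r) = (57*G)*r + 97 = 57*G*r + 97 = 97 + 57*G*r)
A(-60, Q(3 - 1*2)) - 1*(-46239) = (97 + 57*(-60)*((-8/3 + (3 - 1*2))/(-2 + (3 - 1*2)))) - 1*(-46239) = (97 + 57*(-60)*((-8/3 + (3 - 2))/(-2 + (3 - 2)))) + 46239 = (97 + 57*(-60)*((-8/3 + 1)/(-2 + 1))) + 46239 = (97 + 57*(-60)*(-5/3/(-1))) + 46239 = (97 + 57*(-60)*(-1*(-5/3))) + 46239 = (97 + 57*(-60)*(5/3)) + 46239 = (97 - 5700) + 46239 = -5603 + 46239 = 40636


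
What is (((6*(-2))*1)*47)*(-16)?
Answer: 9024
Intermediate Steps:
(((6*(-2))*1)*47)*(-16) = (-12*1*47)*(-16) = -12*47*(-16) = -564*(-16) = 9024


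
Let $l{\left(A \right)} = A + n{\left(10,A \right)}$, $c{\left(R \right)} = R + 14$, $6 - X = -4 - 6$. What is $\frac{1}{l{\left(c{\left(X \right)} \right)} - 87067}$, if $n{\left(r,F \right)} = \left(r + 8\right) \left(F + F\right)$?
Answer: $- \frac{1}{85957} \approx -1.1634 \cdot 10^{-5}$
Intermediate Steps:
$n{\left(r,F \right)} = 2 F \left(8 + r\right)$ ($n{\left(r,F \right)} = \left(8 + r\right) 2 F = 2 F \left(8 + r\right)$)
$X = 16$ ($X = 6 - \left(-4 - 6\right) = 6 - -10 = 6 + 10 = 16$)
$c{\left(R \right)} = 14 + R$
$l{\left(A \right)} = 37 A$ ($l{\left(A \right)} = A + 2 A \left(8 + 10\right) = A + 2 A 18 = A + 36 A = 37 A$)
$\frac{1}{l{\left(c{\left(X \right)} \right)} - 87067} = \frac{1}{37 \left(14 + 16\right) - 87067} = \frac{1}{37 \cdot 30 - 87067} = \frac{1}{1110 - 87067} = \frac{1}{-85957} = - \frac{1}{85957}$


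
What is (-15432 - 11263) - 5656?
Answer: -32351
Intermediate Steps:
(-15432 - 11263) - 5656 = -26695 - 5656 = -32351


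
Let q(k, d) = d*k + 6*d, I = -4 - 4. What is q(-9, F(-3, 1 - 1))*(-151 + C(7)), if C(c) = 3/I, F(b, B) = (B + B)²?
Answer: 0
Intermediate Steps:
F(b, B) = 4*B² (F(b, B) = (2*B)² = 4*B²)
I = -8
C(c) = -3/8 (C(c) = 3/(-8) = 3*(-⅛) = -3/8)
q(k, d) = 6*d + d*k
q(-9, F(-3, 1 - 1))*(-151 + C(7)) = ((4*(1 - 1)²)*(6 - 9))*(-151 - 3/8) = ((4*0²)*(-3))*(-1211/8) = ((4*0)*(-3))*(-1211/8) = (0*(-3))*(-1211/8) = 0*(-1211/8) = 0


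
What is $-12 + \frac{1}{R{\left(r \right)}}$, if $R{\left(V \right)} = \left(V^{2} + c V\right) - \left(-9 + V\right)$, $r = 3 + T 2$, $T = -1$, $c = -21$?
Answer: $- \frac{145}{12} \approx -12.083$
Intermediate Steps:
$r = 1$ ($r = 3 - 2 = 1$)
$R{\left(V \right)} = 9 + V^{2} - 22 V$ ($R{\left(V \right)} = \left(V^{2} - 21 V\right) - \left(-9 + V\right) = 9 + V^{2} - 22 V$)
$-12 + \frac{1}{R{\left(r \right)}} = -12 + \frac{1}{9 + 1^{2} - 22} = -12 + \frac{1}{9 + 1 - 22} = -12 + \frac{1}{-12} = -12 - \frac{1}{12} = - \frac{145}{12}$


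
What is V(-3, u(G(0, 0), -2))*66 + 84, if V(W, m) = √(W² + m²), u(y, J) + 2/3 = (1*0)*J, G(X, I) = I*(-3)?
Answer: 84 + 22*√85 ≈ 286.83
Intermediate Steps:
G(X, I) = -3*I
u(y, J) = -⅔ (u(y, J) = -⅔ + (1*0)*J = -⅔ + 0*J = -⅔ + 0 = -⅔)
V(-3, u(G(0, 0), -2))*66 + 84 = √((-3)² + (-⅔)²)*66 + 84 = √(9 + 4/9)*66 + 84 = √(85/9)*66 + 84 = (√85/3)*66 + 84 = 22*√85 + 84 = 84 + 22*√85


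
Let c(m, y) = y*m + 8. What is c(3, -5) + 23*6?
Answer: 131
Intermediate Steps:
c(m, y) = 8 + m*y (c(m, y) = m*y + 8 = 8 + m*y)
c(3, -5) + 23*6 = (8 + 3*(-5)) + 23*6 = (8 - 15) + 138 = -7 + 138 = 131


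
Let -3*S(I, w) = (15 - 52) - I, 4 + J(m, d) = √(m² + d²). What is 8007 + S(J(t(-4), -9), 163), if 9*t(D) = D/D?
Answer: 8018 + √6562/27 ≈ 8021.0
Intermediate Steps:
t(D) = ⅑ (t(D) = (D/D)/9 = (⅑)*1 = ⅑)
J(m, d) = -4 + √(d² + m²) (J(m, d) = -4 + √(m² + d²) = -4 + √(d² + m²))
S(I, w) = 37/3 + I/3 (S(I, w) = -((15 - 52) - I)/3 = -(-37 - I)/3 = 37/3 + I/3)
8007 + S(J(t(-4), -9), 163) = 8007 + (37/3 + (-4 + √((-9)² + (⅑)²))/3) = 8007 + (37/3 + (-4 + √(81 + 1/81))/3) = 8007 + (37/3 + (-4 + √(6562/81))/3) = 8007 + (37/3 + (-4 + √6562/9)/3) = 8007 + (37/3 + (-4/3 + √6562/27)) = 8007 + (11 + √6562/27) = 8018 + √6562/27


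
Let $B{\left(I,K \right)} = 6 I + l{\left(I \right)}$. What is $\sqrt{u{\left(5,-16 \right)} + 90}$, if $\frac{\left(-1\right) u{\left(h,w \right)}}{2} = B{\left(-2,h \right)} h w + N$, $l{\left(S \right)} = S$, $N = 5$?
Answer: $12 i \sqrt{15} \approx 46.476 i$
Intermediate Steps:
$B{\left(I,K \right)} = 7 I$ ($B{\left(I,K \right)} = 6 I + I = 7 I$)
$u{\left(h,w \right)} = -10 + 28 h w$ ($u{\left(h,w \right)} = - 2 \left(7 \left(-2\right) h w + 5\right) = - 2 \left(- 14 h w + 5\right) = - 2 \left(5 - 14 h w\right) = -10 + 28 h w$)
$\sqrt{u{\left(5,-16 \right)} + 90} = \sqrt{\left(-10 + 28 \cdot 5 \left(-16\right)\right) + 90} = \sqrt{\left(-10 - 2240\right) + 90} = \sqrt{-2250 + 90} = \sqrt{-2160} = 12 i \sqrt{15}$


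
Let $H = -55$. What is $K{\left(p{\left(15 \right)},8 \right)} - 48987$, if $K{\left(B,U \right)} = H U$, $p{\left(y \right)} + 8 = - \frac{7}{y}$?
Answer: $-49427$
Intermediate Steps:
$p{\left(y \right)} = -8 - \frac{7}{y}$
$K{\left(B,U \right)} = - 55 U$
$K{\left(p{\left(15 \right)},8 \right)} - 48987 = \left(-55\right) 8 - 48987 = -440 - 48987 = -49427$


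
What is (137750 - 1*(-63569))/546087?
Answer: 201319/546087 ≈ 0.36866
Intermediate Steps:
(137750 - 1*(-63569))/546087 = (137750 + 63569)*(1/546087) = 201319*(1/546087) = 201319/546087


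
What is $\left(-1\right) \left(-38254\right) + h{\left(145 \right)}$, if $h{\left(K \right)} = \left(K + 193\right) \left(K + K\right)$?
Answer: $136274$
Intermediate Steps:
$h{\left(K \right)} = 2 K \left(193 + K\right)$ ($h{\left(K \right)} = \left(193 + K\right) 2 K = 2 K \left(193 + K\right)$)
$\left(-1\right) \left(-38254\right) + h{\left(145 \right)} = \left(-1\right) \left(-38254\right) + 2 \cdot 145 \left(193 + 145\right) = 38254 + 2 \cdot 145 \cdot 338 = 38254 + 98020 = 136274$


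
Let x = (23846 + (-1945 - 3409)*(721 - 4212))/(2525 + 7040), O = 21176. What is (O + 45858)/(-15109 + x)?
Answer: -128236042/25160585 ≈ -5.0967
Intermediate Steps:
x = 3742932/1913 (x = (23846 - 5354*(-3491))/9565 = (23846 + 18690814)*(1/9565) = 18714660*(1/9565) = 3742932/1913 ≈ 1956.6)
(O + 45858)/(-15109 + x) = (21176 + 45858)/(-15109 + 3742932/1913) = 67034/(-25160585/1913) = 67034*(-1913/25160585) = -128236042/25160585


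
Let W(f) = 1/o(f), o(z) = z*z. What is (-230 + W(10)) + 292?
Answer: 6201/100 ≈ 62.010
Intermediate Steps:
o(z) = z²
W(f) = f⁻² (W(f) = 1/(f²) = f⁻²)
(-230 + W(10)) + 292 = (-230 + 10⁻²) + 292 = (-230 + 1/100) + 292 = -22999/100 + 292 = 6201/100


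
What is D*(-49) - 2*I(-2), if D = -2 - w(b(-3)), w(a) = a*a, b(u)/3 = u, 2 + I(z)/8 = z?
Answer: 4131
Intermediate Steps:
I(z) = -16 + 8*z
b(u) = 3*u
w(a) = a**2
D = -83 (D = -2 - (3*(-3))**2 = -2 - 1*(-9)**2 = -2 - 1*81 = -2 - 81 = -83)
D*(-49) - 2*I(-2) = -83*(-49) - 2*(-16 + 8*(-2)) = 4067 - 2*(-16 - 16) = 4067 - 2*(-32) = 4067 + 64 = 4131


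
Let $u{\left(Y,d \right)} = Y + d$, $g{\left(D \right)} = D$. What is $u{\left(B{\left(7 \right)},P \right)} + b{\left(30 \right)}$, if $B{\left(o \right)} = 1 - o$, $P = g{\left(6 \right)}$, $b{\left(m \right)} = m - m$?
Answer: $0$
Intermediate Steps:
$b{\left(m \right)} = 0$
$P = 6$
$u{\left(B{\left(7 \right)},P \right)} + b{\left(30 \right)} = \left(\left(1 - 7\right) + 6\right) + 0 = \left(-6 + 6\right) + 0 = 0 + 0 = 0$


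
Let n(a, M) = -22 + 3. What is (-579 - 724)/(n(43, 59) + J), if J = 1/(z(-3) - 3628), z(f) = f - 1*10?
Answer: 4744223/69180 ≈ 68.578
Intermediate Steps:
z(f) = -10 + f (z(f) = f - 10 = -10 + f)
J = -1/3641 (J = 1/((-10 - 3) - 3628) = 1/(-13 - 3628) = 1/(-3641) = -1/3641 ≈ -0.00027465)
n(a, M) = -19
(-579 - 724)/(n(43, 59) + J) = (-579 - 724)/(-19 - 1/3641) = -1303/(-69180/3641) = -1303*(-3641/69180) = 4744223/69180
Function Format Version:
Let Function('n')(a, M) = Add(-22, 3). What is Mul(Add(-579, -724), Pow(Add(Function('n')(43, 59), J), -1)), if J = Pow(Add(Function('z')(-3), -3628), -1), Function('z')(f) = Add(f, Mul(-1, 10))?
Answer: Rational(4744223, 69180) ≈ 68.578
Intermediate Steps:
Function('z')(f) = Add(-10, f) (Function('z')(f) = Add(f, -10) = Add(-10, f))
J = Rational(-1, 3641) (J = Pow(Add(Add(-10, -3), -3628), -1) = Pow(Add(-13, -3628), -1) = Pow(-3641, -1) = Rational(-1, 3641) ≈ -0.00027465)
Function('n')(a, M) = -19
Mul(Add(-579, -724), Pow(Add(Function('n')(43, 59), J), -1)) = Mul(Add(-579, -724), Pow(Add(-19, Rational(-1, 3641)), -1)) = Mul(-1303, Pow(Rational(-69180, 3641), -1)) = Mul(-1303, Rational(-3641, 69180)) = Rational(4744223, 69180)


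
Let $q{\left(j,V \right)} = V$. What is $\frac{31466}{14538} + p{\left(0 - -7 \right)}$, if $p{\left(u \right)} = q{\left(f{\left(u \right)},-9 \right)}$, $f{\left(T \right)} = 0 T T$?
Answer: $- \frac{49688}{7269} \approx -6.8356$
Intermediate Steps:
$f{\left(T \right)} = 0$ ($f{\left(T \right)} = 0 T = 0$)
$p{\left(u \right)} = -9$
$\frac{31466}{14538} + p{\left(0 - -7 \right)} = \frac{31466}{14538} - 9 = 31466 \cdot \frac{1}{14538} - 9 = \frac{15733}{7269} - 9 = - \frac{49688}{7269}$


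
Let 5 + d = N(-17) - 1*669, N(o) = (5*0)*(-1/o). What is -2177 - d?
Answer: -1503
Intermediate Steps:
N(o) = 0 (N(o) = 0*(-1/o) = 0)
d = -674 (d = -5 + (0 - 1*669) = -5 + (0 - 669) = -5 - 669 = -674)
-2177 - d = -2177 - 1*(-674) = -2177 + 674 = -1503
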